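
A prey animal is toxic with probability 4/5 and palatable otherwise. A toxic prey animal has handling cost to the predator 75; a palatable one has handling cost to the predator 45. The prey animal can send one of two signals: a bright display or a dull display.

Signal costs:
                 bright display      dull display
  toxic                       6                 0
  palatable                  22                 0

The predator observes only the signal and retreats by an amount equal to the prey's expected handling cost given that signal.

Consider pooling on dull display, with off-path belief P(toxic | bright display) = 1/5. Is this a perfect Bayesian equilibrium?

Yes

On the equilibrium path (dull display) the predator holds the prior 4/5 and pays 4/5·75 + 1/5·45 = 69. Off-path (bright display) belief 1/5 gives 1/5·75 + 4/5·45 = 51.
Toxic: dull display gives 69 − 0 = 69; bright display gives 51 − 6 = 45. Stays. ✓
Palatable: dull display gives 69 − 0 = 69; bright display gives 51 − 22 = 29. Stays. ✓
Beliefs are Bayes-consistent on-path and both types best-respond.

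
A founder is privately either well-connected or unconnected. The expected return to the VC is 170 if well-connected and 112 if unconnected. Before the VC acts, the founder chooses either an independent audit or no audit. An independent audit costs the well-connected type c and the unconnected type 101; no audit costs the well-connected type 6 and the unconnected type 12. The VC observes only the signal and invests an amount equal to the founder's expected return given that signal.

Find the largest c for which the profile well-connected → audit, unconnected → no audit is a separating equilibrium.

Under separation: audit → well-connected (pays 170); no audit → unconnected (pays 112).
Unconnected: 112 − 12 = 100 ≥ 170 − 101 = 69. Holds regardless of c. ✓
Well-connected: 170 − c ≥ 112 − 6, so c ≤ 170 − 106 = 64.

64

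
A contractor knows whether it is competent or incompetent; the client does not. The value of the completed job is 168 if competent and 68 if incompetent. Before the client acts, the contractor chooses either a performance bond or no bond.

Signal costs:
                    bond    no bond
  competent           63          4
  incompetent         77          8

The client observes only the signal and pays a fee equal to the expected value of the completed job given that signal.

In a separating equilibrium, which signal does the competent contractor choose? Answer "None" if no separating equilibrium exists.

None

Try competent → bond, incompetent → no bond:
  Under separation the client infers type exactly: bond → competent (pays 168), no bond → incompetent (pays 68).
  Competent: bond gives 168 − 63 = 105; no bond gives 68 − 4 = 64. No deviation. ✓
  Incompetent: no bond gives 68 − 8 = 60; bond gives 168 − 77 = 91. Would deviate. ✗
Try competent → no bond, incompetent → bond:
  Under separation the client infers type exactly: no bond → competent (pays 168), bond → incompetent (pays 68).
  Competent: no bond gives 168 − 4 = 164; bond gives 68 − 63 = 5. No deviation. ✓
  Incompetent: bond gives 68 − 77 = -9; no bond gives 168 − 8 = 160. Would deviate. ✗
Neither assignment is incentive-compatible.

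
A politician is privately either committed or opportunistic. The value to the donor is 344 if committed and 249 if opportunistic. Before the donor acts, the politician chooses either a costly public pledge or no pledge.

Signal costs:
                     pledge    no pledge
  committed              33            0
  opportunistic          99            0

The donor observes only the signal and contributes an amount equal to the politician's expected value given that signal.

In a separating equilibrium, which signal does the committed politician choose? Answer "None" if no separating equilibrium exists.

Try committed → pledge, opportunistic → no pledge:
  If types separate, pledge earns payment 344 and no pledge earns 249.
  Committed: pledge gives 344 − 33 = 311; no pledge gives 249 − 0 = 249. No deviation. ✓
  Opportunistic: no pledge gives 249 − 0 = 249; pledge gives 344 − 99 = 245. No deviation. ✓
Both hold — the committed type sends pledge.

pledge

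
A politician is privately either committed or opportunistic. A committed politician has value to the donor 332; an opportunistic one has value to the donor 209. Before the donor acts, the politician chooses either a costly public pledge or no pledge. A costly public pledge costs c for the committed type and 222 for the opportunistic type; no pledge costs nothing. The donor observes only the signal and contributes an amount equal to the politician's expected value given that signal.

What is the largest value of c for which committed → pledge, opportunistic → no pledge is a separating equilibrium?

123

Under separation: pledge → committed (pays 332); no pledge → opportunistic (pays 209).
Opportunistic: 209 − 0 = 209 ≥ 332 − 222 = 110. Holds regardless of c. ✓
Committed: 332 − c ≥ 209 − 0, so c ≤ 332 − 209 = 123.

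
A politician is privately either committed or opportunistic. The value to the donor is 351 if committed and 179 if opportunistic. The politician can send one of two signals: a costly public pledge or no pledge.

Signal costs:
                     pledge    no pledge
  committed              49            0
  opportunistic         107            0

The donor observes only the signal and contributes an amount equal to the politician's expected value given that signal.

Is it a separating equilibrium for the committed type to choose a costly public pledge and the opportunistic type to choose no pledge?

No

Under separation the donor infers type exactly: pledge → committed (pays 351), no pledge → opportunistic (pays 179).
Committed: pledge gives 351 − 49 = 302; no pledge gives 179 − 0 = 179. No deviation. ✓
Opportunistic: no pledge gives 179 − 0 = 179; pledge gives 351 − 107 = 244. Would deviate. ✗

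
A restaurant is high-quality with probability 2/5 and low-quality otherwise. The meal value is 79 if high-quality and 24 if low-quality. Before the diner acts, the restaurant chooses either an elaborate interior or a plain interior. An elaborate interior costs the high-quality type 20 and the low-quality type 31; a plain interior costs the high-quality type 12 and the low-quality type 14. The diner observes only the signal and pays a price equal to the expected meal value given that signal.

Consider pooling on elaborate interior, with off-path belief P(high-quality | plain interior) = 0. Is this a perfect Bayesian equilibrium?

At the pooled signal (elaborate interior) the diner holds the prior 2/5 and pays 2/5·79 + 3/5·24 = 46. Off-path (plain interior) belief 0 gives 0·79 + 1·24 = 24.
High-quality: elaborate interior gives 46 − 20 = 26; plain interior gives 24 − 12 = 12. Stays. ✓
Low-quality: elaborate interior gives 46 − 31 = 15; plain interior gives 24 − 14 = 10. Stays. ✓

Yes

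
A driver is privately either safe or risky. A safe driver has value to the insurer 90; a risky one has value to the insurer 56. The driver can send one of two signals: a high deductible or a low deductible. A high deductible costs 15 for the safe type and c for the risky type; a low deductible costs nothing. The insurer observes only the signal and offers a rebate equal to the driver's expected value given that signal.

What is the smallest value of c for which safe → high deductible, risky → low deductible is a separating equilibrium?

34

Under separation: high deductible → safe (pays 90); low deductible → risky (pays 56).
Safe: 90 − 15 = 75 ≥ 56 − 0 = 56. Holds regardless of c. ✓
Risky: 56 − 0 ≥ 90 − c, so c ≥ 90 − 56 = 34.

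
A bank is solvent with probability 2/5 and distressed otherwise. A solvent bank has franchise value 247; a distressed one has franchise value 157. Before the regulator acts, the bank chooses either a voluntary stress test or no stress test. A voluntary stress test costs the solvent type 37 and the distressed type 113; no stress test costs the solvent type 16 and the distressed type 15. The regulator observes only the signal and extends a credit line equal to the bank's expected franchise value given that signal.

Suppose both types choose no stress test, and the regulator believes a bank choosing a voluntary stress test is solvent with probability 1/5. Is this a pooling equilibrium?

On the equilibrium path (no stress test) the regulator holds the prior 2/5 and pays 2/5·247 + 3/5·157 = 193. Off-path (stress test) belief 1/5 gives 1/5·247 + 4/5·157 = 175.
Solvent: no stress test gives 193 − 16 = 177; stress test gives 175 − 37 = 138. Stays. ✓
Distressed: no stress test gives 193 − 15 = 178; stress test gives 175 − 113 = 62. Stays. ✓
Beliefs are Bayes-consistent on-path and both types best-respond.

Yes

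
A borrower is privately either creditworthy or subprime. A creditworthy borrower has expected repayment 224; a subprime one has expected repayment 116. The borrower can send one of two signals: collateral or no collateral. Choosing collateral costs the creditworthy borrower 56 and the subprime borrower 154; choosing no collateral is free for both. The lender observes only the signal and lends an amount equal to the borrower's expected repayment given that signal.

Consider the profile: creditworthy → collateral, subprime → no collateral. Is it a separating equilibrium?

Yes

If types separate, collateral earns payment 224 and no collateral earns 116.
Creditworthy: collateral gives 224 − 56 = 168; no collateral gives 116 − 0 = 116. No deviation. ✓
Subprime: no collateral gives 116 − 0 = 116; collateral gives 224 − 154 = 70. No deviation. ✓
Both incentive constraints hold.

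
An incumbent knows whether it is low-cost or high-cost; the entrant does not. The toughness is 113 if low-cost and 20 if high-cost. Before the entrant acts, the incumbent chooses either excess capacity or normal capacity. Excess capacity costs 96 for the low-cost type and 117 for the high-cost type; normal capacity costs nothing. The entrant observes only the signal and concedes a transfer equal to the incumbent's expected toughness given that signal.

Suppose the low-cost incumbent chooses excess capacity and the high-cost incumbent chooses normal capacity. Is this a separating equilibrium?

No

If types separate, excess capacity earns payment 113 and normal capacity earns 20.
Low-cost: excess capacity gives 113 − 96 = 17; normal capacity gives 20 − 0 = 20. Would deviate. ✗
High-cost: normal capacity gives 20 − 0 = 20; excess capacity gives 113 − 117 = -4. No deviation. ✓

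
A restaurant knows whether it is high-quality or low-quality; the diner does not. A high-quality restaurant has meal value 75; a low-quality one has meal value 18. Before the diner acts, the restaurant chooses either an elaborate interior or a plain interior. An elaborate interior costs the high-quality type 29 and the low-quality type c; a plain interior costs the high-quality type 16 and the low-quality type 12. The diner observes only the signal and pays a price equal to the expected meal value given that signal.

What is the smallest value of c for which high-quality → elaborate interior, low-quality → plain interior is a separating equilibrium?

Under separation: elaborate interior → high-quality (pays 75); plain interior → low-quality (pays 18).
High-quality: 75 − 29 = 46 ≥ 18 − 16 = 2. Holds regardless of c. ✓
Low-quality: 18 − 12 ≥ 75 − c, so c ≥ 75 − 6 = 69.

69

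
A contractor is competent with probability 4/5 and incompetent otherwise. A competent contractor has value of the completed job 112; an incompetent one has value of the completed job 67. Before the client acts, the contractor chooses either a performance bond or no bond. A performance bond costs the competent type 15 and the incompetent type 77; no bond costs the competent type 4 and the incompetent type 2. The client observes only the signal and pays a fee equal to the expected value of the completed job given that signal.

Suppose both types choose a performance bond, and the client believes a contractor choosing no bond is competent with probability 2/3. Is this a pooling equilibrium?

No

On the equilibrium path (bond) the client holds the prior 4/5 and pays 4/5·112 + 1/5·67 = 103. Off-path (no bond) belief 2/3 gives 2/3·112 + 1/3·67 = 97.
Competent: bond gives 103 − 15 = 88; no bond gives 97 − 4 = 93. Deviates. ✗
Incompetent: bond gives 103 − 77 = 26; no bond gives 97 − 2 = 95. Deviates. ✗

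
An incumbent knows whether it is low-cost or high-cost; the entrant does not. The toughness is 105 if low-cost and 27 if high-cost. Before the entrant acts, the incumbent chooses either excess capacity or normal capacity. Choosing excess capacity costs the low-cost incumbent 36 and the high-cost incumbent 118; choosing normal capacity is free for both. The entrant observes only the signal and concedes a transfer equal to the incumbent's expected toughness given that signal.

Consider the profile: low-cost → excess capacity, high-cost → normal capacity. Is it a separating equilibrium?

Yes

If types separate, excess capacity earns payment 105 and normal capacity earns 27.
Low-cost: excess capacity gives 105 − 36 = 69; normal capacity gives 27 − 0 = 27. No deviation. ✓
High-cost: normal capacity gives 27 − 0 = 27; excess capacity gives 105 − 118 = -13. No deviation. ✓
Neither type gains from mimicking the other.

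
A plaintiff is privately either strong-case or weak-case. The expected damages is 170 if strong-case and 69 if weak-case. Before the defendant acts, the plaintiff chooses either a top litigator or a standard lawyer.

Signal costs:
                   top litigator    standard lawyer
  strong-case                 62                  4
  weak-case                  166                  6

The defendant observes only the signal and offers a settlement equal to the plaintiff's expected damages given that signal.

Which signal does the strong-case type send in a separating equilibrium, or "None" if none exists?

top litigator

Try strong-case → top litigator, weak-case → standard lawyer:
  If types separate, top litigator earns payment 170 and standard lawyer earns 69.
  Strong-case: top litigator gives 170 − 62 = 108; standard lawyer gives 69 − 4 = 65. No deviation. ✓
  Weak-case: standard lawyer gives 69 − 6 = 63; top litigator gives 170 − 166 = 4. No deviation. ✓
Both hold — the strong-case type sends top litigator.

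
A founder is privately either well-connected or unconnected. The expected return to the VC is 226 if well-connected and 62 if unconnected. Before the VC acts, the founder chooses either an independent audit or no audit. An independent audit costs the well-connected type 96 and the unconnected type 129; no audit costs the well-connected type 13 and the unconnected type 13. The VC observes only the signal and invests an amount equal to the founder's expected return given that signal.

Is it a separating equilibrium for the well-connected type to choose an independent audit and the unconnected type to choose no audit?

Under separation the VC infers type exactly: audit → well-connected (pays 226), no audit → unconnected (pays 62).
Well-connected: audit gives 226 − 96 = 130; no audit gives 62 − 13 = 49. No deviation. ✓
Unconnected: no audit gives 62 − 13 = 49; audit gives 226 − 129 = 97. Would deviate. ✗

No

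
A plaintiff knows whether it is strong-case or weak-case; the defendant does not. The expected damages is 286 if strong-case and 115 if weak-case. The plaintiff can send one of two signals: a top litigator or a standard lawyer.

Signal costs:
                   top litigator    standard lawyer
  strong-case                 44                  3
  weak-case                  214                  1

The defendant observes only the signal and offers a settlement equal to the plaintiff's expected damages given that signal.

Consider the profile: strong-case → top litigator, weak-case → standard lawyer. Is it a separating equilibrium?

Yes

If types separate, top litigator earns payment 286 and standard lawyer earns 115.
Strong-case: top litigator gives 286 − 44 = 242; standard lawyer gives 115 − 3 = 112. No deviation. ✓
Weak-case: standard lawyer gives 115 − 1 = 114; top litigator gives 286 − 214 = 72. No deviation. ✓
Neither type gains from mimicking the other.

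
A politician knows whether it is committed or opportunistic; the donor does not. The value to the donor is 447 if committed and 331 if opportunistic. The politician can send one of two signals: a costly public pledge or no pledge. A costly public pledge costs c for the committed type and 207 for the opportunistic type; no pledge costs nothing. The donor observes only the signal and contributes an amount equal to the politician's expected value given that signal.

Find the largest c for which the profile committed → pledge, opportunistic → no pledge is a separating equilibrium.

116

Under separation: pledge → committed (pays 447); no pledge → opportunistic (pays 331).
Opportunistic: 331 − 0 = 331 ≥ 447 − 207 = 240. Holds regardless of c. ✓
Committed: 447 − c ≥ 331 − 0, so c ≤ 447 − 331 = 116.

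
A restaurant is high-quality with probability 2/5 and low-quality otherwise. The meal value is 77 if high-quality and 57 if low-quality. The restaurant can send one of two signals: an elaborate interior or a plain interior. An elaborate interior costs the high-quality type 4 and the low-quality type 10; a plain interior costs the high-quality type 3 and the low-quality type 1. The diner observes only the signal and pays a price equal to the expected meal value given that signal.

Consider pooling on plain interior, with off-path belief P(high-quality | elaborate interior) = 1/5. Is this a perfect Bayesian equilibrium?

Yes

On the equilibrium path (plain interior) the diner holds the prior 2/5 and pays 2/5·77 + 3/5·57 = 65. Off-path (elaborate interior) belief 1/5 gives 1/5·77 + 4/5·57 = 61.
High-quality: plain interior gives 65 − 3 = 62; elaborate interior gives 61 − 4 = 57. Stays. ✓
Low-quality: plain interior gives 65 − 1 = 64; elaborate interior gives 61 − 10 = 51. Stays. ✓
Beliefs are Bayes-consistent on-path and both types best-respond.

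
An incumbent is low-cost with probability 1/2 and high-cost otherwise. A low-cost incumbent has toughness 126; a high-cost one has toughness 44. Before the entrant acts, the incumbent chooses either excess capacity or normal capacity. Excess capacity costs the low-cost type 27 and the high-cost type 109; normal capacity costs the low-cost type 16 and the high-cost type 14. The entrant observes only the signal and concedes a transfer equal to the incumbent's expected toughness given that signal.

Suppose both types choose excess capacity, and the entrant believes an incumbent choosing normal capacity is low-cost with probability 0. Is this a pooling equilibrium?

No

At the pooled signal (excess capacity) the entrant holds the prior 1/2 and pays 1/2·126 + 1/2·44 = 85. Off-path (normal capacity) belief 0 gives 0·126 + 1·44 = 44.
Low-cost: excess capacity gives 85 − 27 = 58; normal capacity gives 44 − 16 = 28. Stays. ✓
High-cost: excess capacity gives 85 − 109 = -24; normal capacity gives 44 − 14 = 30. Deviates. ✗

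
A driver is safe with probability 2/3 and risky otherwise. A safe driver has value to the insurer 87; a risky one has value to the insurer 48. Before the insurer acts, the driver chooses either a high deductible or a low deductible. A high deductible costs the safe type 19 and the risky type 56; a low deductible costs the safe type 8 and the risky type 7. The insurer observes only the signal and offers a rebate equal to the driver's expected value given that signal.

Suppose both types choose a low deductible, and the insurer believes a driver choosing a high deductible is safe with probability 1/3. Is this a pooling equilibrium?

Yes

On the equilibrium path (low deductible) the insurer holds the prior 2/3 and pays 2/3·87 + 1/3·48 = 74. Off-path (high deductible) belief 1/3 gives 1/3·87 + 2/3·48 = 61.
Safe: low deductible gives 74 − 8 = 66; high deductible gives 61 − 19 = 42. Stays. ✓
Risky: low deductible gives 74 − 7 = 67; high deductible gives 61 − 56 = 5. Stays. ✓
Beliefs are Bayes-consistent on-path and both types best-respond.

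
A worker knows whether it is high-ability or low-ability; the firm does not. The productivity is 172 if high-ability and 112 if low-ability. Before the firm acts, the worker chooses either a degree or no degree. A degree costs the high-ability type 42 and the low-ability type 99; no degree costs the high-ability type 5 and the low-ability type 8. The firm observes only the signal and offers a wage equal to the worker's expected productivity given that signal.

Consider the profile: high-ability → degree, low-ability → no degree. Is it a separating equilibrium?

Yes

If types separate, degree earns payment 172 and no degree earns 112.
High-ability: degree gives 172 − 42 = 130; no degree gives 112 − 5 = 107. No deviation. ✓
Low-ability: no degree gives 112 − 8 = 104; degree gives 172 − 99 = 73. No deviation. ✓
Neither type gains from mimicking the other.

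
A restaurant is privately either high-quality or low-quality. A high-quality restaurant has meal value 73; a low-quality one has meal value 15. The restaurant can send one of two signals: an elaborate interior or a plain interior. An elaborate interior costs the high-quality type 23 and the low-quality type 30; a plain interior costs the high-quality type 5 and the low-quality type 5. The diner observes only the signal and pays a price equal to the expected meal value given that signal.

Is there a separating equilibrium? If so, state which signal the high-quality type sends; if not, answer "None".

None

Try high-quality → elaborate interior, low-quality → plain interior:
  Under separation the diner infers type exactly: elaborate interior → high-quality (pays 73), plain interior → low-quality (pays 15).
  High-quality: elaborate interior gives 73 − 23 = 50; plain interior gives 15 − 5 = 10. No deviation. ✓
  Low-quality: plain interior gives 15 − 5 = 10; elaborate interior gives 73 − 30 = 43. Would deviate. ✗
Try high-quality → plain interior, low-quality → elaborate interior:
  Under separation the diner infers type exactly: plain interior → high-quality (pays 73), elaborate interior → low-quality (pays 15).
  High-quality: plain interior gives 73 − 5 = 68; elaborate interior gives 15 − 23 = -8. No deviation. ✓
  Low-quality: elaborate interior gives 15 − 30 = -15; plain interior gives 73 − 5 = 68. Would deviate. ✗
Neither assignment is incentive-compatible.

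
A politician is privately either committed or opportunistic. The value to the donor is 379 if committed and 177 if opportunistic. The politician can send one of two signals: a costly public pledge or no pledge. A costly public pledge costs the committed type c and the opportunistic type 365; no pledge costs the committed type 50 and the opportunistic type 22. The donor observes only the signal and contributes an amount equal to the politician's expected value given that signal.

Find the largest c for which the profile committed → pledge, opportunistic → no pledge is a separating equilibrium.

Under separation: pledge → committed (pays 379); no pledge → opportunistic (pays 177).
Opportunistic: 177 − 22 = 155 ≥ 379 − 365 = 14. Holds regardless of c. ✓
Committed: 379 − c ≥ 177 − 50, so c ≤ 379 − 127 = 252.

252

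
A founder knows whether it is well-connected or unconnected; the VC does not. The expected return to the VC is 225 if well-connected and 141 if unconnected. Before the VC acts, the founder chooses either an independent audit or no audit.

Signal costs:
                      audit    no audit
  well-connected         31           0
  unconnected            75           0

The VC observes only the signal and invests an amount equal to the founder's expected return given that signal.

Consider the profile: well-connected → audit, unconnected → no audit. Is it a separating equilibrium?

If types separate, audit earns payment 225 and no audit earns 141.
Well-connected: audit gives 225 − 31 = 194; no audit gives 141 − 0 = 141. No deviation. ✓
Unconnected: no audit gives 141 − 0 = 141; audit gives 225 − 75 = 150. Would deviate. ✗

No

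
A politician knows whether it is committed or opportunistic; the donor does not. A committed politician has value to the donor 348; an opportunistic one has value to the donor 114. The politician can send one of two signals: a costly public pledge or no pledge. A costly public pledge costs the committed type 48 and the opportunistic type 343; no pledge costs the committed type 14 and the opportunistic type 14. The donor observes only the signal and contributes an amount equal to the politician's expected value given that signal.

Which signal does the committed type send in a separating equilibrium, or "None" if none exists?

Try committed → pledge, opportunistic → no pledge:
  Under separation the donor infers type exactly: pledge → committed (pays 348), no pledge → opportunistic (pays 114).
  Committed: pledge gives 348 − 48 = 300; no pledge gives 114 − 14 = 100. No deviation. ✓
  Opportunistic: no pledge gives 114 − 14 = 100; pledge gives 348 − 343 = 5. No deviation. ✓
Both hold — the committed type sends pledge.

pledge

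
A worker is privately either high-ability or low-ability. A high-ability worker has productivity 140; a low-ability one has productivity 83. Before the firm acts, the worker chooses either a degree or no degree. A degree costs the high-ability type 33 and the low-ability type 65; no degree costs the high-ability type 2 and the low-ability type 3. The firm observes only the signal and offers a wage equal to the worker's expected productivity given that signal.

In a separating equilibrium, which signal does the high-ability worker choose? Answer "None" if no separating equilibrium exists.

Try high-ability → degree, low-ability → no degree:
  If types separate, degree earns payment 140 and no degree earns 83.
  High-ability: degree gives 140 − 33 = 107; no degree gives 83 − 2 = 81. No deviation. ✓
  Low-ability: no degree gives 83 − 3 = 80; degree gives 140 − 65 = 75. No deviation. ✓
Both hold — the high-ability type sends degree.

degree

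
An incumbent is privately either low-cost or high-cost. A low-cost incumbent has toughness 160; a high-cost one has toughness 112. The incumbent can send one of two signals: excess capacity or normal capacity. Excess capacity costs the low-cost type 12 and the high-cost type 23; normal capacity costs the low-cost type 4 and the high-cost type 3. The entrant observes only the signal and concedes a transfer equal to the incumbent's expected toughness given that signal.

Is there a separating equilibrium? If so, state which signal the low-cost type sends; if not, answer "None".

None

Try low-cost → excess capacity, high-cost → normal capacity:
  Under separation the entrant infers type exactly: excess capacity → low-cost (pays 160), normal capacity → high-cost (pays 112).
  Low-cost: excess capacity gives 160 − 12 = 148; normal capacity gives 112 − 4 = 108. No deviation. ✓
  High-cost: normal capacity gives 112 − 3 = 109; excess capacity gives 160 − 23 = 137. Would deviate. ✗
Try low-cost → normal capacity, high-cost → excess capacity:
  Under separation the entrant infers type exactly: normal capacity → low-cost (pays 160), excess capacity → high-cost (pays 112).
  Low-cost: normal capacity gives 160 − 4 = 156; excess capacity gives 112 − 12 = 100. No deviation. ✓
  High-cost: excess capacity gives 112 − 23 = 89; normal capacity gives 160 − 3 = 157. Would deviate. ✗
Neither assignment is incentive-compatible.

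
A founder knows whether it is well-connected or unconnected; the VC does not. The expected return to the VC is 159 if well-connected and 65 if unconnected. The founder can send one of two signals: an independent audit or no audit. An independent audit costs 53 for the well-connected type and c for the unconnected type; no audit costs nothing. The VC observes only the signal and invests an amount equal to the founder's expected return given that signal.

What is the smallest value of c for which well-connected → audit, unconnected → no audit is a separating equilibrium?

94

Under separation: audit → well-connected (pays 159); no audit → unconnected (pays 65).
Well-connected: 159 − 53 = 106 ≥ 65 − 0 = 65. Holds regardless of c. ✓
Unconnected: 65 − 0 ≥ 159 − c, so c ≥ 159 − 65 = 94.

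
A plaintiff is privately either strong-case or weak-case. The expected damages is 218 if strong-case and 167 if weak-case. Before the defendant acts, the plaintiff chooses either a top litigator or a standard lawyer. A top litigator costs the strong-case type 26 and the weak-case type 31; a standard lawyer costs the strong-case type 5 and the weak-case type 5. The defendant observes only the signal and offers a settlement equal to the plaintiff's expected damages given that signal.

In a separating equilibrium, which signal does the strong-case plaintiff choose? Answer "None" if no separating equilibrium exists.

None

Try strong-case → top litigator, weak-case → standard lawyer:
  If types separate, top litigator earns payment 218 and standard lawyer earns 167.
  Strong-case: top litigator gives 218 − 26 = 192; standard lawyer gives 167 − 5 = 162. No deviation. ✓
  Weak-case: standard lawyer gives 167 − 5 = 162; top litigator gives 218 − 31 = 187. Would deviate. ✗
Try strong-case → standard lawyer, weak-case → top litigator:
  If types separate, standard lawyer earns payment 218 and top litigator earns 167.
  Strong-case: standard lawyer gives 218 − 5 = 213; top litigator gives 167 − 26 = 141. No deviation. ✓
  Weak-case: top litigator gives 167 − 31 = 136; standard lawyer gives 218 − 5 = 213. Would deviate. ✗
Neither assignment is incentive-compatible.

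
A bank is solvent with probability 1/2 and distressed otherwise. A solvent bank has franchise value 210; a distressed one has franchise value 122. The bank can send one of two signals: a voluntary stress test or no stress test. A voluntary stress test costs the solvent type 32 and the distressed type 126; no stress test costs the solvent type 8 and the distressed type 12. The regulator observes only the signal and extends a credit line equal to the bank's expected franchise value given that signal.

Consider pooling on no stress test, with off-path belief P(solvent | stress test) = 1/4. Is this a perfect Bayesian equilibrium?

At the pooled signal (no stress test) the regulator holds the prior 1/2 and pays 1/2·210 + 1/2·122 = 166. Off-path (stress test) belief 1/4 gives 1/4·210 + 3/4·122 = 144.
Solvent: no stress test gives 166 − 8 = 158; stress test gives 144 − 32 = 112. Stays. ✓
Distressed: no stress test gives 166 − 12 = 154; stress test gives 144 − 126 = 18. Stays. ✓

Yes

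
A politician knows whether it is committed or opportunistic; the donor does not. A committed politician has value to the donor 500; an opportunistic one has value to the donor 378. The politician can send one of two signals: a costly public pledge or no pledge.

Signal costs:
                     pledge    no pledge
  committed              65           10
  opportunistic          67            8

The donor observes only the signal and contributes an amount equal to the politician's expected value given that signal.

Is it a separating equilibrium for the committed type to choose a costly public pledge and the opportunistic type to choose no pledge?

No

If types separate, pledge earns payment 500 and no pledge earns 378.
Committed: pledge gives 500 − 65 = 435; no pledge gives 378 − 10 = 368. No deviation. ✓
Opportunistic: no pledge gives 378 − 8 = 370; pledge gives 500 − 67 = 433. Would deviate. ✗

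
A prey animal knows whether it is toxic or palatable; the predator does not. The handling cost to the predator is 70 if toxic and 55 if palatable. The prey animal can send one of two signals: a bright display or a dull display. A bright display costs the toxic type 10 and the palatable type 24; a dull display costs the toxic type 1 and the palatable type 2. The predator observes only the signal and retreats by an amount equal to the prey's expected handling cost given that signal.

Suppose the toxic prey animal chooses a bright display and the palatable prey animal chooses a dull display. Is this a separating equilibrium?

If types separate, bright display earns payment 70 and dull display earns 55.
Toxic: bright display gives 70 − 10 = 60; dull display gives 55 − 1 = 54. No deviation. ✓
Palatable: dull display gives 55 − 2 = 53; bright display gives 70 − 24 = 46. No deviation. ✓
Both incentive constraints hold.

Yes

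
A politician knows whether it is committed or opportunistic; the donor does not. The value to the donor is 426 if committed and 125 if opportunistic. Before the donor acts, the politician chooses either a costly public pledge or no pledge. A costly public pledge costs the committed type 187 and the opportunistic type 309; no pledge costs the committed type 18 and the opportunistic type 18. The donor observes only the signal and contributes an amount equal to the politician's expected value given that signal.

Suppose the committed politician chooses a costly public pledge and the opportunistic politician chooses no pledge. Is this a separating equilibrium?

If types separate, pledge earns payment 426 and no pledge earns 125.
Committed: pledge gives 426 − 187 = 239; no pledge gives 125 − 18 = 107. No deviation. ✓
Opportunistic: no pledge gives 125 − 18 = 107; pledge gives 426 − 309 = 117. Would deviate. ✗

No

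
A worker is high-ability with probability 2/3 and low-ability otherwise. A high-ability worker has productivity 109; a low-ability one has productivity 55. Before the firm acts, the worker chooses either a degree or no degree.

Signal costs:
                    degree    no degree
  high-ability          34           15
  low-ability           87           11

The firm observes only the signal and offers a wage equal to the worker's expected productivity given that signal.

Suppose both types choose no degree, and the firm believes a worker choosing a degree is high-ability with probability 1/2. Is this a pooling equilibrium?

Yes

At the pooled signal (no degree) the firm holds the prior 2/3 and pays 2/3·109 + 1/3·55 = 91. Off-path (degree) belief 1/2 gives 1/2·109 + 1/2·55 = 82.
High-ability: no degree gives 91 − 15 = 76; degree gives 82 − 34 = 48. Stays. ✓
Low-ability: no degree gives 91 − 11 = 80; degree gives 82 − 87 = -5. Stays. ✓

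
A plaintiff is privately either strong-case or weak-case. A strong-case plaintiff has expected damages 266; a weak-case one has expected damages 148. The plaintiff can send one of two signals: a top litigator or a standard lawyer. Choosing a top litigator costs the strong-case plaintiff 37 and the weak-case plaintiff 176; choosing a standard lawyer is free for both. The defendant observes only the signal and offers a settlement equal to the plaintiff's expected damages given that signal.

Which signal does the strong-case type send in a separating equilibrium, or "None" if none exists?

top litigator

Try strong-case → top litigator, weak-case → standard lawyer:
  If types separate, top litigator earns payment 266 and standard lawyer earns 148.
  Strong-case: top litigator gives 266 − 37 = 229; standard lawyer gives 148 − 0 = 148. No deviation. ✓
  Weak-case: standard lawyer gives 148 − 0 = 148; top litigator gives 266 − 176 = 90. No deviation. ✓
Both hold — the strong-case type sends top litigator.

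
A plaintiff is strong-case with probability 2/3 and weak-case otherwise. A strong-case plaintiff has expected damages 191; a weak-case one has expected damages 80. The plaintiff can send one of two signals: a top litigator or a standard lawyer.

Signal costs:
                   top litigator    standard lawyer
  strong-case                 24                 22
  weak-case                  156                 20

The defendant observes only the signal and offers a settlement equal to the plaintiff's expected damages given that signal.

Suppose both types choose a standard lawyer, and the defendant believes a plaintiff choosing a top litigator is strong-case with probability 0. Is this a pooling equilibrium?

Yes

At the pooled signal (standard lawyer) the defendant holds the prior 2/3 and pays 2/3·191 + 1/3·80 = 154. Off-path (top litigator) belief 0 gives 0·191 + 1·80 = 80.
Strong-case: standard lawyer gives 154 − 22 = 132; top litigator gives 80 − 24 = 56. Stays. ✓
Weak-case: standard lawyer gives 154 − 20 = 134; top litigator gives 80 − 156 = -76. Stays. ✓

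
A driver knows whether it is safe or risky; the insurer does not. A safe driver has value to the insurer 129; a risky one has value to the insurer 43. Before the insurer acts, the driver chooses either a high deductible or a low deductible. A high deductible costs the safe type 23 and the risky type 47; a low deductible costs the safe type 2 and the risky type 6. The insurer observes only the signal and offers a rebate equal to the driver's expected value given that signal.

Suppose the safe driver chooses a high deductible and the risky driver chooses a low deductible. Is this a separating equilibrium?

If types separate, high deductible earns payment 129 and low deductible earns 43.
Safe: high deductible gives 129 − 23 = 106; low deductible gives 43 − 2 = 41. No deviation. ✓
Risky: low deductible gives 43 − 6 = 37; high deductible gives 129 − 47 = 82. Would deviate. ✗

No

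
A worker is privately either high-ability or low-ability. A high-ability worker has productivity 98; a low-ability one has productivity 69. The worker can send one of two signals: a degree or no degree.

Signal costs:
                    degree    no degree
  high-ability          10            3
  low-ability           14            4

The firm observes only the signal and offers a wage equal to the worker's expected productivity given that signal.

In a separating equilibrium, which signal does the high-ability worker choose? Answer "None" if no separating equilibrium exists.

None

Try high-ability → degree, low-ability → no degree:
  If types separate, degree earns payment 98 and no degree earns 69.
  High-ability: degree gives 98 − 10 = 88; no degree gives 69 − 3 = 66. No deviation. ✓
  Low-ability: no degree gives 69 − 4 = 65; degree gives 98 − 14 = 84. Would deviate. ✗
Try high-ability → no degree, low-ability → degree:
  If types separate, no degree earns payment 98 and degree earns 69.
  High-ability: no degree gives 98 − 3 = 95; degree gives 69 − 10 = 59. No deviation. ✓
  Low-ability: degree gives 69 − 14 = 55; no degree gives 98 − 4 = 94. Would deviate. ✗
Neither assignment is incentive-compatible.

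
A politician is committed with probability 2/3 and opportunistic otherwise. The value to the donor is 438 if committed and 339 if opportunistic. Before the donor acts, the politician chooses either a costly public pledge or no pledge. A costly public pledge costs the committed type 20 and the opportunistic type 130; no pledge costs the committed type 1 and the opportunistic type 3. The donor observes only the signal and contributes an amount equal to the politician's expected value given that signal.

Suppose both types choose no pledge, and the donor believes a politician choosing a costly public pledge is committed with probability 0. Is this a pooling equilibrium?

At the pooled signal (no pledge) the donor holds the prior 2/3 and pays 2/3·438 + 1/3·339 = 405. Off-path (pledge) belief 0 gives 0·438 + 1·339 = 339.
Committed: no pledge gives 405 − 1 = 404; pledge gives 339 − 20 = 319. Stays. ✓
Opportunistic: no pledge gives 405 − 3 = 402; pledge gives 339 − 130 = 209. Stays. ✓

Yes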